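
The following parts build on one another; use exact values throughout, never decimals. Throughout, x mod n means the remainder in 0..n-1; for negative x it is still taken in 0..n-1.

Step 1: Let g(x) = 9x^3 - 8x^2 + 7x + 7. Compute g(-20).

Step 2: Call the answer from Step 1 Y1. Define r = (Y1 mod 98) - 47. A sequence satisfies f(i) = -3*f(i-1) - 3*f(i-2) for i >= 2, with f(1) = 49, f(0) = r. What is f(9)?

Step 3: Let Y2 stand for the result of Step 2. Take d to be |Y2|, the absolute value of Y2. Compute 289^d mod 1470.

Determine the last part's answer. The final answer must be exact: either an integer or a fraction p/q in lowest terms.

841

Step 1: 9*(-20)^3 - 8*(-20)^2 + 7*(-20)^1 + 7 = (-72000) + (-3200) + (-140) + (7) = -75333; answer -75333
Step 2: Y1 = -75333; r = -18; f(2) = -3*(49) - 3*(-18) = -93; iterating: f(2)=-93, f(3)=132, f(4)=-117, f(5)=-45, f(6)=486, f(7)=-1323, f(8)=2511, f(9)=-3564; answer -3564
Step 3: Y2 = -3564; d = 3564; squarings mod 1470: 289^1=289, 289^2=1201, 289^4=331, 289^8=781, 289^16=1381, 289^32=571, 289^64=1171, 289^128=1201, 289^256=331, 289^512=781, 289^1024=1381, 289^2048=571; 289^3564 = 289^4 * 289^8 * 289^32 * 289^64 * 289^128 * 289^256 * 289^1024 * 289^2048 = 841 (mod 1470); answer 841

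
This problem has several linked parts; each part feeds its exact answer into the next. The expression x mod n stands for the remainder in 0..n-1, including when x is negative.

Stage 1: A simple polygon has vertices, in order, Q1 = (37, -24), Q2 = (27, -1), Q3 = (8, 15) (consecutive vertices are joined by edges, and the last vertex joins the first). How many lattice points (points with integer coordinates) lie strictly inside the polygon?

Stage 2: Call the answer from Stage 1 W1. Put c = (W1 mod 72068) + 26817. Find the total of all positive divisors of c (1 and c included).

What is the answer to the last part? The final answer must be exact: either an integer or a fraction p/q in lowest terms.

46800

Stage 1: cross terms: (37*-1 - 27*-24)=611, (27*15 - 8*-1)=413, (8*-24 - 37*15)=-747; twice the area = |277| = 277; area = 277/2; boundary points = 1 + 1 + 1 = 3; strictly interior points = area - boundary/2 + 1 = 138; answer 138
Stage 2: W1 = 138; c = 26955; 26955 = 3^2 * 5 * 599; sigma = (1 + 3 + 9) * (1 + 5) * (1 + 599) = 13 * 6 * 600 = 46800; answer 46800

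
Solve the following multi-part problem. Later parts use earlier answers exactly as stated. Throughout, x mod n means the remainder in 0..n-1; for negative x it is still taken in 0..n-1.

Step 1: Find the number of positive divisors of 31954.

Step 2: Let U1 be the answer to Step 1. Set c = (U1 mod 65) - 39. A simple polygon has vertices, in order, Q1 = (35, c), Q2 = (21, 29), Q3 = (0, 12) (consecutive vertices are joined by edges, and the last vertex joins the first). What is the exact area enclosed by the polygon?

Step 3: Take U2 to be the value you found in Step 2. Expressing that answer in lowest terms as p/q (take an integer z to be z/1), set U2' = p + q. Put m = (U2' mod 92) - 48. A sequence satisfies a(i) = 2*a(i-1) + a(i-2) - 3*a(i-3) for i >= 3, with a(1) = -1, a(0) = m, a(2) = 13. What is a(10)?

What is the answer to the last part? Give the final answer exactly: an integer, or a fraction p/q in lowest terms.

Step 1: 31954 = 2 * 13 * 1229; number of divisors = (1+1) * (1+1) * (1+1) = 8; answer 8
Step 2: U1 = 8; c = -31; cross terms: (35*29 - 21*-31)=1666, (21*12 - 0*29)=252, (0*-31 - 35*12)=-420; twice the area = |1498| = 1498; area = 749; answer 749
Step 3: U2 = 749; threaded value p + q = 750; m = -34; a(3) = 2*(13) + 1*(-1) - 3*(-34) = 127; iterating: a(3)=127, a(4)=270, a(5)=628, a(6)=1145, a(7)=2108, a(8)=3477, a(9)=5627, a(10)=8407; answer 8407

8407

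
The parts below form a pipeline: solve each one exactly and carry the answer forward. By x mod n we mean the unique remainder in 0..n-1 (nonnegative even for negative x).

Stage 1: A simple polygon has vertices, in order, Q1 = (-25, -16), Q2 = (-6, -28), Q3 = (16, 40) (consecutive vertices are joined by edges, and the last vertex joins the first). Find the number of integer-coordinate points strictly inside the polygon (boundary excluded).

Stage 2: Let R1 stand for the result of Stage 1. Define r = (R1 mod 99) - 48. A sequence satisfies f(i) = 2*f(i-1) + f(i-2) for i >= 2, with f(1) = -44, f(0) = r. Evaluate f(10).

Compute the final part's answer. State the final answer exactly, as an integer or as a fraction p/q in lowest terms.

Stage 1: cross terms: (-25*-28 - -6*-16)=604, (-6*40 - 16*-28)=208, (16*-16 - -25*40)=744; twice the area = |1556| = 1556; area = 778; boundary points = 1 + 2 + 1 = 4; strictly interior points = area - boundary/2 + 1 = 777; answer 777
Stage 2: R1 = 777; r = 36; f(2) = 2*(-44) + 1*(36) = -52; iterating: f(2)=-52, f(3)=-148, f(4)=-348, f(5)=-844, f(6)=-2036, f(7)=-4916, f(8)=-11868, f(9)=-28652, f(10)=-69172; answer -69172

-69172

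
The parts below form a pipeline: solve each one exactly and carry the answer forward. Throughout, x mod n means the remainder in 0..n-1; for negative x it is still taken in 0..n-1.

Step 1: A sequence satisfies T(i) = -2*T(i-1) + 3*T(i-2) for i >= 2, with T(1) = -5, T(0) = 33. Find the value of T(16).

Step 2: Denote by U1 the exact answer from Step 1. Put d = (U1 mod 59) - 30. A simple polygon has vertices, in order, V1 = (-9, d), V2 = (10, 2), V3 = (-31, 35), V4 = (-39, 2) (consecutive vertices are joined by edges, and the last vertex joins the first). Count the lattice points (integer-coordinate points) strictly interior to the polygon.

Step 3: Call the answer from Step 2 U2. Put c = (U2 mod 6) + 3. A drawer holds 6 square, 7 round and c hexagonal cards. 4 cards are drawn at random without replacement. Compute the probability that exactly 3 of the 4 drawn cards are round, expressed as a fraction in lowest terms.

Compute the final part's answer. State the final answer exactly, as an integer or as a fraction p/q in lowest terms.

Step 1: T(2) = -2*(-5) + 3*(33) = 109; iterating: T(2)=109, T(3)=-233, T(4)=793, T(5)=-2285, T(6)=6949, T(7)=-20753, T(8)=62353, T(9)=-186965, T(10)=560989, T(11)=-1682873, T(12)=5048713, T(13)=-15146045, T(14)=45438229, T(15)=-136314593, T(16)=408943873; answer 408943873
Step 2: U1 = 408943873; d = -25; cross terms: (-9*2 - 10*-25)=232, (10*35 - -31*2)=412, (-31*2 - -39*35)=1303, (-39*-25 - -9*2)=993; twice the area = |2940| = 2940; area = 1470; boundary points = 1 + 1 + 1 + 3 = 6; strictly interior points = area - boundary/2 + 1 = 1468; answer 1468
Step 3: U2 = 1468; c = 7; total draws C(20,4) = 4845; favorable C(7,3)*C(13,1) = 455; P = 91/969; answer 91/969

91/969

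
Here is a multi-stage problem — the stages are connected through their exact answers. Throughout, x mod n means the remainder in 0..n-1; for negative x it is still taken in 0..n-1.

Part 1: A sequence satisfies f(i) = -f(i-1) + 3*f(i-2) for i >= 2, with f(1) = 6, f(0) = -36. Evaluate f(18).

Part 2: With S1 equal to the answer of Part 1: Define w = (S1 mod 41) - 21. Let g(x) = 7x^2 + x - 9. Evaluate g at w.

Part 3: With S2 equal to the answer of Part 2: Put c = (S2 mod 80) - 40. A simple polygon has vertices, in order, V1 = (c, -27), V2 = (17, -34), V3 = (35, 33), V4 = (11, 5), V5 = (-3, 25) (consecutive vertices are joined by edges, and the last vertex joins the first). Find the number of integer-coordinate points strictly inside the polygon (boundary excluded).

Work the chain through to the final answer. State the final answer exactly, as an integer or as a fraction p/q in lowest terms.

2106

Part 1: f(2) = -1*(6) + 3*(-36) = -114; iterating: f(2)=-114, f(3)=132, f(4)=-474, f(5)=870, f(6)=-2292, f(7)=4902, f(8)=-11778, f(9)=26484, f(10)=-61818, f(11)=141270, f(12)=-326724, f(13)=750534, f(14)=-1730706, f(15)=3982308, f(16)=-9174426, f(17)=21121350, f(18)=-48644628; answer -48644628
Part 2: S1 = -48644628; w = 6; 7*(6)^2 + 1*(6)^1 - 9 = (252) + (6) + (-9) = 249; answer 249
Part 3: S2 = 249; c = -31; cross terms: (-31*-34 - 17*-27)=1513, (17*33 - 35*-34)=1751, (35*5 - 11*33)=-188, (11*25 - -3*5)=290, (-3*-27 - -31*25)=856; twice the area = |4222| = 4222; area = 2111; boundary points = 1 + 1 + 4 + 2 + 4 = 12; strictly interior points = area - boundary/2 + 1 = 2106; answer 2106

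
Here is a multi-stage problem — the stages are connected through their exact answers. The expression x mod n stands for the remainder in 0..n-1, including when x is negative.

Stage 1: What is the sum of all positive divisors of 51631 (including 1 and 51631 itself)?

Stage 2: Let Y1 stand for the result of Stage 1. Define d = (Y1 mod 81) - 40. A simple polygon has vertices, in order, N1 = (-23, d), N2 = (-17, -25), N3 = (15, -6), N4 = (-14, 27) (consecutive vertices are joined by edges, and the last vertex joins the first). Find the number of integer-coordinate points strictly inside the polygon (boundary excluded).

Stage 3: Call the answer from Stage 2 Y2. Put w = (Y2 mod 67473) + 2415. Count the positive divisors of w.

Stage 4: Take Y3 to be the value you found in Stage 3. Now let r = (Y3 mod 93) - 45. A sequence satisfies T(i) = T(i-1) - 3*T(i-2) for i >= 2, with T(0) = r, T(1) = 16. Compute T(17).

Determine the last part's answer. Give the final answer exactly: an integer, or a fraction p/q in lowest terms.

Stage 1: 51631 is prime, so its only divisors are 1 and 51631; sigma = 1 + 51631 = 51632; answer 51632
Stage 2: Y1 = 51632; d = -5; cross terms: (-23*-25 - -17*-5)=490, (-17*-6 - 15*-25)=477, (15*27 - -14*-6)=321, (-14*-5 - -23*27)=691; twice the area = |1979| = 1979; area = 1979/2; boundary points = 2 + 1 + 1 + 1 = 5; strictly interior points = area - boundary/2 + 1 = 988; answer 988
Stage 3: Y2 = 988; w = 3403; 3403 = 41 * 83; number of divisors = (1+1) * (1+1) = 4; answer 4
Stage 4: Y3 = 4; r = -41; T(2) = 1*(16) - 3*(-41) = 139; iterating: T(2)=139, T(3)=91, T(4)=-326, T(5)=-599, T(6)=379, T(7)=2176, T(8)=1039, T(9)=-5489, T(10)=-8606, T(11)=7861, T(12)=33679, T(13)=10096, T(14)=-90941, T(15)=-121229, T(16)=151594, T(17)=515281; answer 515281

515281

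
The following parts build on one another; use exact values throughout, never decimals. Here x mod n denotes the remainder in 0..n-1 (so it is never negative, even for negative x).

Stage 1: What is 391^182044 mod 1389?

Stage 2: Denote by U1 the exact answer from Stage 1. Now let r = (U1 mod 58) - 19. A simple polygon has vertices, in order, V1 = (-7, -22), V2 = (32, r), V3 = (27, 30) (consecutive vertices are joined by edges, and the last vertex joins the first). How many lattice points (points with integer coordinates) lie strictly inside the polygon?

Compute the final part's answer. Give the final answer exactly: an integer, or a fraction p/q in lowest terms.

400

Stage 1: squarings mod 1389: 391^1=391, 391^2=91, 391^4=1336, 391^8=31, 391^16=961, 391^32=1225, 391^64=505, 391^128=838, 391^256=799, 391^512=850, 391^1024=220, 391^2048=1174, 391^4096=388, 391^8192=532, 391^16384=1057, 391^32768=493, 391^65536=1363, 391^131072=676; 391^182044 = 391^4 * 391^8 * 391^16 * 391^256 * 391^512 * 391^1024 * 391^16384 * 391^32768 * 391^131072 = 961 (mod 1389); answer 961
Stage 2: U1 = 961; r = 14; cross terms: (-7*14 - 32*-22)=606, (32*30 - 27*14)=582, (27*-22 - -7*30)=-384; twice the area = |804| = 804; area = 402; boundary points = 3 + 1 + 2 = 6; strictly interior points = area - boundary/2 + 1 = 400; answer 400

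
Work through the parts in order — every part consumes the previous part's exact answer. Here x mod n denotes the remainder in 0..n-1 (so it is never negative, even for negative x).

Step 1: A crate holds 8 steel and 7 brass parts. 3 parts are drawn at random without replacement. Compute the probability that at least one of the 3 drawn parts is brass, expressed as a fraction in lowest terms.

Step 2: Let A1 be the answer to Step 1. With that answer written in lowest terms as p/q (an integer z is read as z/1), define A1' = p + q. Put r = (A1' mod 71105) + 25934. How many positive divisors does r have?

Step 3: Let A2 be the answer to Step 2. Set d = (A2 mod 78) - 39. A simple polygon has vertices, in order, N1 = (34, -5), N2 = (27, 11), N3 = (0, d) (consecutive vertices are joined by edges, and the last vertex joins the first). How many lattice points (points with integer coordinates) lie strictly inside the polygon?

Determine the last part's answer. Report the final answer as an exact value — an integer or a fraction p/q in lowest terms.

361

Step 1: total draws C(15,3) = 455; complement C(8,3) = 56; favorable 455 - 56 = 399; P = 57/65; answer 57/65
Step 2: A1 = 57/65; threaded value p + q = 122; r = 26056; 26056 = 2^3 * 3257; number of divisors = (3+1) * (1+1) = 8; answer 8
Step 3: A2 = 8; d = -31; cross terms: (34*11 - 27*-5)=509, (27*-31 - 0*11)=-837, (0*-5 - 34*-31)=1054; twice the area = |726| = 726; area = 363; boundary points = 1 + 3 + 2 = 6; strictly interior points = area - boundary/2 + 1 = 361; answer 361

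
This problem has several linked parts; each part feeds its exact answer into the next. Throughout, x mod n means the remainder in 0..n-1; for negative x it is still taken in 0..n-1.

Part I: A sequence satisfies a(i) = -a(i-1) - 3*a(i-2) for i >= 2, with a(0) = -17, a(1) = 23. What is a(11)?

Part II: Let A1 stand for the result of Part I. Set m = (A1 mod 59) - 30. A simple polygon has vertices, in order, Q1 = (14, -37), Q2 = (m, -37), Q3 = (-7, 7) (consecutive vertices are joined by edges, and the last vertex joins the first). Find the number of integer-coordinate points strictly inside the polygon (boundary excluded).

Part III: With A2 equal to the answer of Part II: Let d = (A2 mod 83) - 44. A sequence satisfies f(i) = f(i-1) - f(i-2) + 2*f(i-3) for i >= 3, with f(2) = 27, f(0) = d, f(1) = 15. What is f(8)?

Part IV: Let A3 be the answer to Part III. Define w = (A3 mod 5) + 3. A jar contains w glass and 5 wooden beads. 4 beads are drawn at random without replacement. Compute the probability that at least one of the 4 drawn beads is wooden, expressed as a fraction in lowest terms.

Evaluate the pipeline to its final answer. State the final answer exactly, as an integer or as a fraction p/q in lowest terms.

41/42

Part I: a(2) = -1*(23) - 3*(-17) = 28; iterating: a(2)=28, a(3)=-97, a(4)=13, a(5)=278, a(6)=-317, a(7)=-517, a(8)=1468, a(9)=83, a(10)=-4487, a(11)=4238; answer 4238
Part II: A1 = 4238; m = 19; cross terms: (14*-37 - 19*-37)=185, (19*7 - -7*-37)=-126, (-7*-37 - 14*7)=161; twice the area = |220| = 220; area = 110; boundary points = 5 + 2 + 1 = 8; strictly interior points = area - boundary/2 + 1 = 107; answer 107
Part III: A2 = 107; d = -20; f(3) = 1*(27) - 1*(15) + 2*(-20) = -28; iterating: f(3)=-28, f(4)=-25, f(5)=57, f(6)=26, f(7)=-81, f(8)=7; answer 7
Part IV: A3 = 7; w = 5; total draws C(10,4) = 210; complement C(5,4) = 5; favorable 210 - 5 = 205; P = 41/42; answer 41/42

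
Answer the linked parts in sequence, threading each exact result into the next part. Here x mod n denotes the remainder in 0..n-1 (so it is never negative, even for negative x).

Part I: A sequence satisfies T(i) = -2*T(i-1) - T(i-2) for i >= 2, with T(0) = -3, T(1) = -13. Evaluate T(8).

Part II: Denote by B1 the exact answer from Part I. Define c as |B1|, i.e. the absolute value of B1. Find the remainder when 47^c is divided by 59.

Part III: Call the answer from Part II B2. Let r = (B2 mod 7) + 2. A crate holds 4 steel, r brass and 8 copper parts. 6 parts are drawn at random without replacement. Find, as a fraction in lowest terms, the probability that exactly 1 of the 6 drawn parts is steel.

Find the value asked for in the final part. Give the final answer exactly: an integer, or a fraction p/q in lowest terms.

24/65

Part I: T(2) = -2*(-13) - 1*(-3) = 29; iterating: T(2)=29, T(3)=-45, T(4)=61, T(5)=-77, T(6)=93, T(7)=-109, T(8)=125; answer 125
Part II: B1 = 125; c = 125; squarings mod 59: 47^1=47, 47^2=26, 47^4=27, 47^8=21, 47^16=28, 47^32=17, 47^64=53; 47^125 = 47^1 * 47^4 * 47^8 * 47^16 * 47^32 * 47^64 = 43 (mod 59); answer 43
Part III: B2 = 43; r = 3; total draws C(15,6) = 5005; favorable C(4,1)*C(11,5) = 1848; P = 24/65; answer 24/65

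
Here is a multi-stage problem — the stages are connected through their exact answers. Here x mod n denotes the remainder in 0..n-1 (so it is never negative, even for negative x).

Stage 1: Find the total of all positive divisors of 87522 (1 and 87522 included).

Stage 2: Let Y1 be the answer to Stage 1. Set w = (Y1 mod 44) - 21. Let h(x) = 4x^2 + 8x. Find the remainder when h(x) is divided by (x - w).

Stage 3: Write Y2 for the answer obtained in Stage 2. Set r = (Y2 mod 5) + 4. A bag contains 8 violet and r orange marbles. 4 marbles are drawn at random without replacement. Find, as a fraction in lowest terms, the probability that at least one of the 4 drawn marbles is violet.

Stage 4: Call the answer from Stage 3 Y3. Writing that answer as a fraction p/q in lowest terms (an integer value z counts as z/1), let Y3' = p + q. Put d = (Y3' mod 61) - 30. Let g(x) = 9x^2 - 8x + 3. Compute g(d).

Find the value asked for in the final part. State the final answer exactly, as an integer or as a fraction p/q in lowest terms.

188

Stage 1: 87522 = 2 * 3 * 29 * 503; sigma = (1 + 2) * (1 + 3) * (1 + 29) * (1 + 503) = 3 * 4 * 30 * 504 = 181440; answer 181440
Stage 2: Y1 = 181440; w = 7; remainder = value at the root: 4*(7)^2 + 8*(7)^1 = (196) + (56) = 252; answer 252
Stage 3: Y2 = 252; r = 6; total draws C(14,4) = 1001; complement C(6,4) = 15; favorable 1001 - 15 = 986; P = 986/1001; answer 986/1001
Stage 4: Y3 = 986/1001; threaded value p + q = 1987; d = 5; 9*(5)^2 - 8*(5)^1 + 3 = (225) + (-40) + (3) = 188; answer 188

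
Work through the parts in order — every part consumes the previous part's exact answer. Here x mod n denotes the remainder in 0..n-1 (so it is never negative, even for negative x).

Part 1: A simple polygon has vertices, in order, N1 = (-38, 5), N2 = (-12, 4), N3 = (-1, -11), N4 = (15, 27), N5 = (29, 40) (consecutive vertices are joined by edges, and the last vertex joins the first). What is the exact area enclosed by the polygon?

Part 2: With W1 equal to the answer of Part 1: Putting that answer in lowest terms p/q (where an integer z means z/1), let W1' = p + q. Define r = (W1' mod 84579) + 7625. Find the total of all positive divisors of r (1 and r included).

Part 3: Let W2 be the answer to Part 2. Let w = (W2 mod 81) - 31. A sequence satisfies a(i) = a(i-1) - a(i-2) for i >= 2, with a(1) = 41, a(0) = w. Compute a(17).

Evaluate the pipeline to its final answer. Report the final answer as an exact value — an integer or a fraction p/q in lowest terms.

-18

Part 1: cross terms: (-38*4 - -12*5)=-92, (-12*-11 - -1*4)=136, (-1*27 - 15*-11)=138, (15*40 - 29*27)=-183, (29*5 - -38*40)=1665; twice the area = |1664| = 1664; area = 832; answer 832
Part 2: W1 = 832; threaded value p + q = 833; r = 8458; 8458 = 2 * 4229; sigma = (1 + 2) * (1 + 4229) = 3 * 4230 = 12690; answer 12690
Part 3: W2 = 12690; w = 23; a(2) = 1*(41) - 1*(23) = 18; iterating: a(2)=18, a(3)=-23, a(4)=-41, a(5)=-18, a(6)=23, a(7)=41, a(8)=18, a(9)=-23, a(10)=-41, a(11)=-18, a(12)=23, a(13)=41, a(14)=18, a(15)=-23, a(16)=-41, a(17)=-18; answer -18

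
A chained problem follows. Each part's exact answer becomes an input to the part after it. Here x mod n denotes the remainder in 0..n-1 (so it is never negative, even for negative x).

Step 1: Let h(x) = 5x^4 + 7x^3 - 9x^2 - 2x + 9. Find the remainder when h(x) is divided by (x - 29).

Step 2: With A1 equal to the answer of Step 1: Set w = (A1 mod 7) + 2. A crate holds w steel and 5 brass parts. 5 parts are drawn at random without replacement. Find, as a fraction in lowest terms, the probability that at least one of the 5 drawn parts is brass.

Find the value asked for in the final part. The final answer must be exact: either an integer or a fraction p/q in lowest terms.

Step 1: remainder = value at the root: 5*(29)^4 + 7*(29)^3 - 9*(29)^2 - 2*(29)^1 + 9 = (3536405) + (170723) + (-7569) + (-58) + (9) = 3699510; answer 3699510
Step 2: A1 = 3699510; w = 5; total draws C(10,5) = 252; complement C(5,5) = 1; favorable 252 - 1 = 251; P = 251/252; answer 251/252

251/252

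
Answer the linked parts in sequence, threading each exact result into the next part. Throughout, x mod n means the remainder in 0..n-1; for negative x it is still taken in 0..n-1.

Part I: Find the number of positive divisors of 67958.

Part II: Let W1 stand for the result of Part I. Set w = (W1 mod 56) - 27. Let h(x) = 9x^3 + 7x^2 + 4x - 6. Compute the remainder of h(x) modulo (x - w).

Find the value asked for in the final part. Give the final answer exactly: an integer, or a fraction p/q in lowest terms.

Part I: 67958 = 2 * 11 * 3089; number of divisors = (1+1) * (1+1) * (1+1) = 8; answer 8
Part II: W1 = 8; w = -19; remainder = value at the root: 9*(-19)^3 + 7*(-19)^2 + 4*(-19)^1 - 6 = (-61731) + (2527) + (-76) + (-6) = -59286; answer -59286

-59286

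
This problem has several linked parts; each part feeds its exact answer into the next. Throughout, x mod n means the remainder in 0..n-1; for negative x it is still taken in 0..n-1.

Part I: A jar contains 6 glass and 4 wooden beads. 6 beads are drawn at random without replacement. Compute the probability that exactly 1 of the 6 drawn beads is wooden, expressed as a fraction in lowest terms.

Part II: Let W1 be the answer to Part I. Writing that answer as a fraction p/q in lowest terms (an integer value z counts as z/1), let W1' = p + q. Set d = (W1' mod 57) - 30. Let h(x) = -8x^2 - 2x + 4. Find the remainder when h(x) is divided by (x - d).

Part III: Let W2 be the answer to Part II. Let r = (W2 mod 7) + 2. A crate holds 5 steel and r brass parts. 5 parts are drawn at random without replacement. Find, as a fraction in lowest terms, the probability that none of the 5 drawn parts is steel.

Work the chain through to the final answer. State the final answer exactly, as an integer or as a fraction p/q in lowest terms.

1/252

Part I: total draws C(10,6) = 210; favorable C(4,1)*C(6,5) = 24; P = 4/35; answer 4/35
Part II: W1 = 4/35; threaded value p + q = 39; d = 9; remainder = value at the root: -8*(9)^2 - 2*(9)^1 + 4 = (-648) + (-18) + (4) = -662; answer -662
Part III: W2 = -662; r = 5; total draws C(10,5) = 252; favorable C(5,5) = 1; P = 1/252; answer 1/252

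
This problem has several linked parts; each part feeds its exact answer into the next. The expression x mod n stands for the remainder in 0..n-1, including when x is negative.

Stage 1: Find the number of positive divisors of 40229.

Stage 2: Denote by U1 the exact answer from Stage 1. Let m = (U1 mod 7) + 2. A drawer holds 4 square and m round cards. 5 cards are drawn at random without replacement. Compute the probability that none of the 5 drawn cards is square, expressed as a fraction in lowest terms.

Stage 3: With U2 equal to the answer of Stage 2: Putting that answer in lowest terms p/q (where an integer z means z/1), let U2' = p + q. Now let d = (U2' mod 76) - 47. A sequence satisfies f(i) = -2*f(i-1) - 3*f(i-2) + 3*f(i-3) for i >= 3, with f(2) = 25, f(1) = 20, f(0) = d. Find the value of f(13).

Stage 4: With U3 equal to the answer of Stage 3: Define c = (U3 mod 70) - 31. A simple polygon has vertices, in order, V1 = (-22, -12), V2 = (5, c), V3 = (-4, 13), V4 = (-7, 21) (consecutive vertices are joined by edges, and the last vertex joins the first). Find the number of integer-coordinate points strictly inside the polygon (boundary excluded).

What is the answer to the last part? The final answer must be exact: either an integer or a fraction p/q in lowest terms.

Stage 1: 40229 = 7^2 * 821; number of divisors = (2+1) * (1+1) = 6; answer 6
Stage 2: U1 = 6; m = 8; total draws C(12,5) = 792; favorable C(8,5) = 56; P = 7/99; answer 7/99
Stage 3: U2 = 7/99; threaded value p + q = 106; d = -17; f(3) = -2*(25) - 3*(20) + 3*(-17) = -161; iterating: f(3)=-161, f(4)=307, f(5)=-56, f(6)=-1292, f(7)=3673, f(8)=-3638, f(9)=-7619, f(10)=37171, f(11)=-62399, f(12)=-9572, f(13)=317854; answer 317854
Stage 4: U3 = 317854; c = 23; cross terms: (-22*23 - 5*-12)=-446, (5*13 - -4*23)=157, (-4*21 - -7*13)=7, (-7*-12 - -22*21)=546; twice the area = |264| = 264; area = 132; boundary points = 1 + 1 + 1 + 3 = 6; strictly interior points = area - boundary/2 + 1 = 130; answer 130

130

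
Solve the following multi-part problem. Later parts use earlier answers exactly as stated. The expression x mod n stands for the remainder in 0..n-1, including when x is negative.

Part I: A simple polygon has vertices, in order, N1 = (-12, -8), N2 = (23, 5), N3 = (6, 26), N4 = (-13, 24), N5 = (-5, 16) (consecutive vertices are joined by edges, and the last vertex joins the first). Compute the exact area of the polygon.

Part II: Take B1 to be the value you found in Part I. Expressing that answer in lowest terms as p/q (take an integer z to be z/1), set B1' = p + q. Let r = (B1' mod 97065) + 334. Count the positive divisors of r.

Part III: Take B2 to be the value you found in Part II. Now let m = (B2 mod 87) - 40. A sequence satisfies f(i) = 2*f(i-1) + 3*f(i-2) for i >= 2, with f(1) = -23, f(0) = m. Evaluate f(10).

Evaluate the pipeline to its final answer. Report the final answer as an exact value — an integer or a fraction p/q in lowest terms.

-811942

Part I: cross terms: (-12*5 - 23*-8)=124, (23*26 - 6*5)=568, (6*24 - -13*26)=482, (-13*16 - -5*24)=-88, (-5*-8 - -12*16)=232; twice the area = |1318| = 1318; area = 659; answer 659
Part II: B1 = 659; threaded value p + q = 660; r = 994; 994 = 2 * 7 * 71; number of divisors = (1+1) * (1+1) * (1+1) = 8; answer 8
Part III: B2 = 8; m = -32; f(2) = 2*(-23) + 3*(-32) = -142; iterating: f(2)=-142, f(3)=-353, f(4)=-1132, f(5)=-3323, f(6)=-10042, f(7)=-30053, f(8)=-90232, f(9)=-270623, f(10)=-811942; answer -811942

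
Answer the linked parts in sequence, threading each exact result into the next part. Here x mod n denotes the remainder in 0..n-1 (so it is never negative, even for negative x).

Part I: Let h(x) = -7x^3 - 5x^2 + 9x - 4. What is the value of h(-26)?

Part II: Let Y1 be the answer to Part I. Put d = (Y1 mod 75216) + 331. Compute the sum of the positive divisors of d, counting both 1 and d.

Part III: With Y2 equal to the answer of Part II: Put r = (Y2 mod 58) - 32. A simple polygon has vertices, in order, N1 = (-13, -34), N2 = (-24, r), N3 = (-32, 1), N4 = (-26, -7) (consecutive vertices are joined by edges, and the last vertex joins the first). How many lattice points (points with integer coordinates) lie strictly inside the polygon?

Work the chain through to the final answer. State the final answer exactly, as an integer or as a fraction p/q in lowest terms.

Part I: -7*(-26)^3 - 5*(-26)^2 + 9*(-26)^1 - 4 = (123032) + (-3380) + (-234) + (-4) = 119414; answer 119414
Part II: Y1 = 119414; d = 44529; 44529 = 3 * 14843; sigma = (1 + 3) * (1 + 14843) = 4 * 14844 = 59376; answer 59376
Part III: Y2 = 59376; r = 10; cross terms: (-13*10 - -24*-34)=-946, (-24*1 - -32*10)=296, (-32*-7 - -26*1)=250, (-26*-34 - -13*-7)=793; twice the area = |393| = 393; area = 393/2; boundary points = 11 + 1 + 2 + 1 = 15; strictly interior points = area - boundary/2 + 1 = 190; answer 190

190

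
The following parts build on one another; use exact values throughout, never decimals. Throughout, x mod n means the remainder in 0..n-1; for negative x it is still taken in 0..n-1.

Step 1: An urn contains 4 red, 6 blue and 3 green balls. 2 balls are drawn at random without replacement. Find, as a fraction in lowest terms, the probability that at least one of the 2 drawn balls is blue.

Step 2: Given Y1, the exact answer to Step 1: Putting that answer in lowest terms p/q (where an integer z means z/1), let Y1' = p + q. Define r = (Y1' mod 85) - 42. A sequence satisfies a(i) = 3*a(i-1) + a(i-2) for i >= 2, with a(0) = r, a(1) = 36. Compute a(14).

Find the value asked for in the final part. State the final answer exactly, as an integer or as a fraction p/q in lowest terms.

Step 1: total draws C(13,2) = 78; complement C(7,2) = 21; favorable 78 - 21 = 57; P = 19/26; answer 19/26
Step 2: Y1 = 19/26; threaded value p + q = 45; r = 3; a(2) = 3*(36) + 1*(3) = 111; iterating: a(2)=111, a(3)=369, a(4)=1218, a(5)=4023, a(6)=13287, a(7)=43884, a(8)=144939, a(9)=478701, a(10)=1581042, a(11)=5221827, a(12)=17246523, a(13)=56961396, a(14)=188130711; answer 188130711

188130711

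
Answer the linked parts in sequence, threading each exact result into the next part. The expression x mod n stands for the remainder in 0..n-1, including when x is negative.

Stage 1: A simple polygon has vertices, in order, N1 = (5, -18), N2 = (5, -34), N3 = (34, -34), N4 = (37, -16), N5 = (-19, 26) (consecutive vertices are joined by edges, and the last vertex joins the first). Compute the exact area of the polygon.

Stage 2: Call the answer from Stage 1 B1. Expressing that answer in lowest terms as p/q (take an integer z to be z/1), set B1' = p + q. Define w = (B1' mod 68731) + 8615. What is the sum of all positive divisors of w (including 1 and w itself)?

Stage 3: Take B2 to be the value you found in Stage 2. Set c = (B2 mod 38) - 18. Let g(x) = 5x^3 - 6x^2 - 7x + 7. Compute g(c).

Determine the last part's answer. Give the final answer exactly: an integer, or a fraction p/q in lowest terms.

Stage 1: cross terms: (5*-34 - 5*-18)=-80, (5*-34 - 34*-34)=986, (34*-16 - 37*-34)=714, (37*26 - -19*-16)=658, (-19*-18 - 5*26)=212; twice the area = |2490| = 2490; area = 1245; answer 1245
Stage 2: B1 = 1245; threaded value p + q = 1246; w = 9861; 9861 = 3 * 19 * 173; sigma = (1 + 3) * (1 + 19) * (1 + 173) = 4 * 20 * 174 = 13920; answer 13920
Stage 3: B2 = 13920; c = -6; 5*(-6)^3 - 6*(-6)^2 - 7*(-6)^1 + 7 = (-1080) + (-216) + (42) + (7) = -1247; answer -1247

-1247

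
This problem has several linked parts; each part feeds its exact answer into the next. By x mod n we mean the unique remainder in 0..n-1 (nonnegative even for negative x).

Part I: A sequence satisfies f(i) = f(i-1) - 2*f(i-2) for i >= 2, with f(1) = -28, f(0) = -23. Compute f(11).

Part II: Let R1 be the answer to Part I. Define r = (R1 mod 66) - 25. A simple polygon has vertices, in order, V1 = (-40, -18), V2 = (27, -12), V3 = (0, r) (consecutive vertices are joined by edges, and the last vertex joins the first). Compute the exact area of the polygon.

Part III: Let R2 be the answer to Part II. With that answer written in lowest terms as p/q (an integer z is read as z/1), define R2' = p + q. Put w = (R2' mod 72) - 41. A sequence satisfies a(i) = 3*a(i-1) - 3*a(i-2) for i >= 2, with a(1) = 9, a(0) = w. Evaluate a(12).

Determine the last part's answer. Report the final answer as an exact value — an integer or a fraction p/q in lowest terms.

-1458

Part I: f(2) = 1*(-28) - 2*(-23) = 18; iterating: f(2)=18, f(3)=74, f(4)=38, f(5)=-110, f(6)=-186, f(7)=34, f(8)=406, f(9)=338, f(10)=-474, f(11)=-1150; answer -1150
Part II: R1 = -1150; r = 13; cross terms: (-40*-12 - 27*-18)=966, (27*13 - 0*-12)=351, (0*-18 - -40*13)=520; twice the area = |1837| = 1837; area = 1837/2; answer 1837/2
Part III: R2 = 1837/2; threaded value p + q = 1839; w = -2; a(2) = 3*(9) - 3*(-2) = 33; iterating: a(2)=33, a(3)=72, a(4)=117, a(5)=135, a(6)=54, a(7)=-243, a(8)=-891, a(9)=-1944, a(10)=-3159, a(11)=-3645, a(12)=-1458; answer -1458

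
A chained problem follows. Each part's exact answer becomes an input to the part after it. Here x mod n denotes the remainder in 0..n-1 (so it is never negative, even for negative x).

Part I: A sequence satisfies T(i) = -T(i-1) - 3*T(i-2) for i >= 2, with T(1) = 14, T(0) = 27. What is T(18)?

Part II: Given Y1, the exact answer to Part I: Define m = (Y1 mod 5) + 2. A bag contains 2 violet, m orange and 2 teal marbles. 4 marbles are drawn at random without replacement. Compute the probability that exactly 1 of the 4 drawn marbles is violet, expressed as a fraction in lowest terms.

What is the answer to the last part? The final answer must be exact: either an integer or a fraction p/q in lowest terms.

8/15

Part I: T(2) = -1*(14) - 3*(27) = -95; iterating: T(2)=-95, T(3)=53, T(4)=232, T(5)=-391, T(6)=-305, T(7)=1478, T(8)=-563, T(9)=-3871, T(10)=5560, T(11)=6053, T(12)=-22733, T(13)=4574, T(14)=63625, T(15)=-77347, T(16)=-113528, T(17)=345569, T(18)=-4985; answer -4985
Part II: Y1 = -4985; m = 2; total draws C(6,4) = 15; favorable C(2,1)*C(4,3) = 8; P = 8/15; answer 8/15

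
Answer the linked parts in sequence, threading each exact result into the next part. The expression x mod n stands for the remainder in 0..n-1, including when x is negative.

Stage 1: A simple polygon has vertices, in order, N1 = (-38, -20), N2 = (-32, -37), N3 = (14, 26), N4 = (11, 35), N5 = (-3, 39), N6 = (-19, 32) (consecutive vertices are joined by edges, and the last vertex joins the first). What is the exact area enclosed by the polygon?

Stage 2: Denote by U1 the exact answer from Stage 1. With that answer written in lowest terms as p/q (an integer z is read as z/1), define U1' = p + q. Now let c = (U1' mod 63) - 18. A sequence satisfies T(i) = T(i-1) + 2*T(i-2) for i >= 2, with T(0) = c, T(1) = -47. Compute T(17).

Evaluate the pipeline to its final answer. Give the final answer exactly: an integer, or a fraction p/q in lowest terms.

-1485507

Stage 1: cross terms: (-38*-37 - -32*-20)=766, (-32*26 - 14*-37)=-314, (14*35 - 11*26)=204, (11*39 - -3*35)=534, (-3*32 - -19*39)=645, (-19*-20 - -38*32)=1596; twice the area = |3431| = 3431; area = 3431/2; answer 3431/2
Stage 2: U1 = 3431/2; threaded value p + q = 3433; c = 13; T(2) = 1*(-47) + 2*(13) = -21; iterating: T(2)=-21, T(3)=-115, T(4)=-157, T(5)=-387, T(6)=-701, T(7)=-1475, T(8)=-2877, T(9)=-5827, T(10)=-11581, T(11)=-23235, T(12)=-46397, T(13)=-92867, T(14)=-185661, T(15)=-371395, T(16)=-742717, T(17)=-1485507; answer -1485507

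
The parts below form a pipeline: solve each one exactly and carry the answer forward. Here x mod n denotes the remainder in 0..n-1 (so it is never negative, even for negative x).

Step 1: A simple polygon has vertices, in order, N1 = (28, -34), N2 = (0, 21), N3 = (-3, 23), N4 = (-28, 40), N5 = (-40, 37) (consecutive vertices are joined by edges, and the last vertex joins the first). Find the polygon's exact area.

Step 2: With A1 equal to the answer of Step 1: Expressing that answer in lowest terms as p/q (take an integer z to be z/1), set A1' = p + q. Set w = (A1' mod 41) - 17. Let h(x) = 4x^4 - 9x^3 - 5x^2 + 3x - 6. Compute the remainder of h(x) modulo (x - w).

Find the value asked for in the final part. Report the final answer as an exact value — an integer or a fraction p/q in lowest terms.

104

Step 1: cross terms: (28*21 - 0*-34)=588, (0*23 - -3*21)=63, (-3*40 - -28*23)=524, (-28*37 - -40*40)=564, (-40*-34 - 28*37)=324; twice the area = |2063| = 2063; area = 2063/2; answer 2063/2
Step 2: A1 = 2063/2; threaded value p + q = 2065; w = -2; remainder = value at the root: 4*(-2)^4 - 9*(-2)^3 - 5*(-2)^2 + 3*(-2)^1 - 6 = (64) + (72) + (-20) + (-6) + (-6) = 104; answer 104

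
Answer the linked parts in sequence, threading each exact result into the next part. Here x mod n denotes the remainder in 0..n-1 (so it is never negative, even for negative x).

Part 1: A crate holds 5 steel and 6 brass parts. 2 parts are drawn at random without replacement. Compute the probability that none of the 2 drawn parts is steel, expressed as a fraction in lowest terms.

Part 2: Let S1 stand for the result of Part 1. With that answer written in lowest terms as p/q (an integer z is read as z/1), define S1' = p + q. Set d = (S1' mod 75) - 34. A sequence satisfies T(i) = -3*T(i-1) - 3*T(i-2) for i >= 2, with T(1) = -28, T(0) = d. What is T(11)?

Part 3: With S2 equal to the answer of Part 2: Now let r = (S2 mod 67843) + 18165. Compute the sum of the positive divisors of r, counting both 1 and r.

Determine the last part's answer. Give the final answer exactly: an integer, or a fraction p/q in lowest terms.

Part 1: total draws C(11,2) = 55; favorable C(6,2) = 15; P = 3/11; answer 3/11
Part 2: S1 = 3/11; threaded value p + q = 14; d = -20; T(2) = -3*(-28) - 3*(-20) = 144; iterating: T(2)=144, T(3)=-348, T(4)=612, T(5)=-792, T(6)=540, T(7)=756, T(8)=-3888, T(9)=9396, T(10)=-16524, T(11)=21384; answer 21384
Part 3: S2 = 21384; r = 39549; 39549 = 3 * 13183; sigma = (1 + 3) * (1 + 13183) = 4 * 13184 = 52736; answer 52736

52736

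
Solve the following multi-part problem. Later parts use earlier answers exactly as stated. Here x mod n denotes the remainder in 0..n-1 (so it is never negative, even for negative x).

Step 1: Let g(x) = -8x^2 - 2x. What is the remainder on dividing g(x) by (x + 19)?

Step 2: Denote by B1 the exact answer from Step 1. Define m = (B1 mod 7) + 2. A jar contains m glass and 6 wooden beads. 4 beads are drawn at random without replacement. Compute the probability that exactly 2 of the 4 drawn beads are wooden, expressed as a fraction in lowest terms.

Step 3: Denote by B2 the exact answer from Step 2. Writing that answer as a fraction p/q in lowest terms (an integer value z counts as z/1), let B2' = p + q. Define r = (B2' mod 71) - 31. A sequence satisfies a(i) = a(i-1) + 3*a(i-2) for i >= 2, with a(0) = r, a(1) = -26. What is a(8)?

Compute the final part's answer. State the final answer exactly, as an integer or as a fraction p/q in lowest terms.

3088

Step 1: remainder = value at the root: -8*(-19)^2 - 2*(-19)^1 = (-2888) + (38) = -2850; answer -2850
Step 2: B1 = -2850; m = 8; total draws C(14,4) = 1001; favorable C(6,2)*C(8,2) = 420; P = 60/143; answer 60/143
Step 3: B2 = 60/143; threaded value p + q = 203; r = 30; a(2) = 1*(-26) + 3*(30) = 64; iterating: a(2)=64, a(3)=-14, a(4)=178, a(5)=136, a(6)=670, a(7)=1078, a(8)=3088; answer 3088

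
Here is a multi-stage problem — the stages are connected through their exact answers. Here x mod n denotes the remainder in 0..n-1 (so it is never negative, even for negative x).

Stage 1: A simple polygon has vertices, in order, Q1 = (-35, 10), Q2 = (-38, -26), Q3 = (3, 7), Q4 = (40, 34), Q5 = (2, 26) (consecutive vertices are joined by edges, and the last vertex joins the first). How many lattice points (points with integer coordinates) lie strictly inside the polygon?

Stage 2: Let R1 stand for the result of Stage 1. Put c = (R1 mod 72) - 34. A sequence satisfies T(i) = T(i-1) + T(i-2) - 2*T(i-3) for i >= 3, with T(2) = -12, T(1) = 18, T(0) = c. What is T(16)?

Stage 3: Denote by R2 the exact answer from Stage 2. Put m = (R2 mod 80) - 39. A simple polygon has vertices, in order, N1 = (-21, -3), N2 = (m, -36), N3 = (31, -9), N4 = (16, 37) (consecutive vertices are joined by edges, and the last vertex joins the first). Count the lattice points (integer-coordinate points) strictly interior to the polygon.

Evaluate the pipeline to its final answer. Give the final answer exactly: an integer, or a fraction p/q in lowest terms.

Stage 1: cross terms: (-35*-26 - -38*10)=1290, (-38*7 - 3*-26)=-188, (3*34 - 40*7)=-178, (40*26 - 2*34)=972, (2*10 - -35*26)=930; twice the area = |2826| = 2826; area = 1413; boundary points = 3 + 1 + 1 + 2 + 1 = 8; strictly interior points = area - boundary/2 + 1 = 1410; answer 1410
Stage 2: R1 = 1410; c = 8; T(3) = 1*(-12) + 1*(18) - 2*(8) = -10; iterating: T(3)=-10, T(4)=-58, T(5)=-44, T(6)=-82, T(7)=-10, T(8)=-4, T(9)=150, T(10)=166, T(11)=324, T(12)=190, T(13)=182, T(14)=-276, T(15)=-474, T(16)=-1114; answer -1114
Stage 3: R2 = -1114; m = -33; cross terms: (-21*-36 - -33*-3)=657, (-33*-9 - 31*-36)=1413, (31*37 - 16*-9)=1291, (16*-3 - -21*37)=729; twice the area = |4090| = 4090; area = 2045; boundary points = 3 + 1 + 1 + 1 = 6; strictly interior points = area - boundary/2 + 1 = 2043; answer 2043

2043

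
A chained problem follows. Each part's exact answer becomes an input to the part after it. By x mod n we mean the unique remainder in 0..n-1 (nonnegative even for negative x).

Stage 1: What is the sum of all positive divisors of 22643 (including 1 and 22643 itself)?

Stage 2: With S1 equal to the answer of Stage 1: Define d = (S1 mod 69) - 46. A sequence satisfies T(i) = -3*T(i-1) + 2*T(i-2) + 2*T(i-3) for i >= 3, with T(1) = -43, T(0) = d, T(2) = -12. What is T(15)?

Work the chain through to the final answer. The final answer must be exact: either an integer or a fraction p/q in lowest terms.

-205762724

Stage 1: 22643 is prime, so its only divisors are 1 and 22643; sigma = 1 + 22643 = 22644; answer 22644
Stage 2: S1 = 22644; d = -34; T(3) = -3*(-12) + 2*(-43) + 2*(-34) = -118; iterating: T(3)=-118, T(4)=244, T(5)=-992, T(6)=3228, T(7)=-11180, T(8)=38012, T(9)=-129940, T(10)=443484, T(11)=-1514308, T(12)=5170012, T(13)=-17651684, T(14)=60266460, T(15)=-205762724; answer -205762724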